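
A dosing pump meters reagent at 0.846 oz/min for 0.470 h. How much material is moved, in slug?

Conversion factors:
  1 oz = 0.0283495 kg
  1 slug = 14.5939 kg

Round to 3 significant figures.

0.0463 slug

0.846 oz/min → 3.99728×10⁻⁴ kg/s
0.470 h → 1692 s
m = ṁ × t = 3.99728×10⁻⁴ × 1692 = 0.67634 kg
In slug: 0.67634 / 14.5939 = 0.046344 slug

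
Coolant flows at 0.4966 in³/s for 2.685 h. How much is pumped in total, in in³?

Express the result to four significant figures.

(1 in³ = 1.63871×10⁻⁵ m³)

0.4966 in³/s → 8.13783×10⁻⁶ m³/s
2.685 h → 9666 s
V = Q × t = 8.13783×10⁻⁶ × 9666 = 0.0786603 m³
In in³: 0.0786603 / 1.63871×10⁻⁵ = 4800.14 in³

4800 in³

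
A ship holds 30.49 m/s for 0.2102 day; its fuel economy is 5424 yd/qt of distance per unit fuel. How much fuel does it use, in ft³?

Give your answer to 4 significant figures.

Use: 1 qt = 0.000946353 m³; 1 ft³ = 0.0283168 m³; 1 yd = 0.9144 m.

0.2102 day → 18161.3 s
d = v × t = 30.49 × 18161.3 = 553738 m
5424 yd/qt → 5.24086×10⁶ m/m³
V = d / (distance per unit fuel) = 553738 / 5.24086×10⁶ = 0.105658 m³
In ft³: 0.105658 / 0.0283168 = 3.73128 ft³

3.731 ft³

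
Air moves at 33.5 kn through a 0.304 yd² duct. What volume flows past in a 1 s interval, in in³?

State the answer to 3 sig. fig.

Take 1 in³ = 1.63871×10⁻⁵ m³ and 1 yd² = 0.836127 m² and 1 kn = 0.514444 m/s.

33.5 kn × 0.514444 = 17.2339 m/s
0.304 yd² × 0.836127 = 0.254183 m²
V = v × A × t = 17.2339 m/s × 0.254183 m² × 1 s = 4.38056 m³
4.38056 m³ ÷ (1.63871×10⁻⁵ m³/in³) = 267318 in³

2.67×10⁵ in³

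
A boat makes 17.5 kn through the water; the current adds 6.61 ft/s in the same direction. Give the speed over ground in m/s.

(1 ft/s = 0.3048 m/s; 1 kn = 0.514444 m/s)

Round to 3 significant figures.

17.5 kn × 0.514444 = 9.00277 m/s
6.61 ft/s × 0.3048 = 2.01473 m/s
Total: 9.00277 + 2.01473 = 11.0175 m/s

11.0 m/s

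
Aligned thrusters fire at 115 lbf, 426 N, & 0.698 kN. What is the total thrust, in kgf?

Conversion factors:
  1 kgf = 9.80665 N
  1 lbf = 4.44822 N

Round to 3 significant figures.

115 lbf × 4.44822 → 511.545 N
426 N (already N)
0.698 kN × 1000 → 698 N
Combined: 511.545 + 426 + 698 = 1635.54 N
In kgf: 1635.54 / 9.80665 = 166.779 kgf

167 kgf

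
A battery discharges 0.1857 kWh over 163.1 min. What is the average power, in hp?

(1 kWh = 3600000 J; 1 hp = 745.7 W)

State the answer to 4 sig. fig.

0.09161 hp

0.1857 kWh × 3600000 = 668520 J
163.1 min × 60 = 9786 s
P = E / t = 668520 J / 9786 s = 68.3139 W
68.3139 W ÷ (745.7 W/hp) = 0.0916104 hp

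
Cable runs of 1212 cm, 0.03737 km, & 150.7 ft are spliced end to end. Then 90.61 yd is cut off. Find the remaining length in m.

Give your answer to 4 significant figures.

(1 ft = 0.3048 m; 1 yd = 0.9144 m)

1212 cm × 0.01 = 12.12 m
0.03737 km × 1000 = 37.37 m
150.7 ft × 0.3048 = 45.9334 m
90.61 yd × 0.9144 = 82.8538 m
Sum: 12.12 + 37.37 + 45.9334 − 82.8538 = 12.5696 m

12.57 m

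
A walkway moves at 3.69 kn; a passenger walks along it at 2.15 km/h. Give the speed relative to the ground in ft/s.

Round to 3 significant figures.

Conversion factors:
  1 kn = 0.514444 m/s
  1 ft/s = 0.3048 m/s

3.69 kn × 0.514444 = 1.8983 m/s
2.15 km/h × (1/3.6) = 0.597222 m/s
Total: 1.8983 + 0.597222 = 2.49552 m/s
In ft/s: 2.49552 / 0.3048 = 8.1874 ft/s

8.19 ft/s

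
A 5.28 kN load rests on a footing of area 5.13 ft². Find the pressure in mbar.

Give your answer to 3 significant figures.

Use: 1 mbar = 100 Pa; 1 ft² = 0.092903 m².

5.28 kN × 1000 = 5280 N
5.13 ft² × 0.092903 = 0.476592 m²
P = F / A = 5280 N / 0.476592 m² = 11078.7 Pa
11078.7 Pa ÷ (100 Pa/mbar) = 110.787 mbar

111 mbar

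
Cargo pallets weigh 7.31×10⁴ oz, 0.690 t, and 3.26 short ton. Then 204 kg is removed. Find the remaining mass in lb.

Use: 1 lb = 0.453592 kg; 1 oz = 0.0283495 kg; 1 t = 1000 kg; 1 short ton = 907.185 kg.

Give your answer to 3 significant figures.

7.31×10⁴ oz × 0.0283495 = 2072.35 kg
0.690 t × 1000 = 690 kg
3.26 short ton × 907.185 = 2957.42 kg
204 kg (already kg)
Result: 2072.35 + 690 + 2957.42 − 204 = 5515.77 kg
In lb: 5515.77 / 0.453592 = 12160.2 lb

1.22×10⁴ lb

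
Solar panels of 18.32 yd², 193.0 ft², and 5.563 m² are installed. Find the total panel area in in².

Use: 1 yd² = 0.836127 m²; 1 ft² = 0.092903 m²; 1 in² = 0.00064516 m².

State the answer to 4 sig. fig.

6.016×10⁴ in²

18.32 yd² × 0.836127 → 15.3178 m²
193.0 ft² × 0.092903 → 17.9303 m²
5.563 m² (already m²)
Combined: 15.3178 + 17.9303 + 5.563 = 38.8111 m²
In in²: 38.8111 / 0.00064516 = 60157.3 in²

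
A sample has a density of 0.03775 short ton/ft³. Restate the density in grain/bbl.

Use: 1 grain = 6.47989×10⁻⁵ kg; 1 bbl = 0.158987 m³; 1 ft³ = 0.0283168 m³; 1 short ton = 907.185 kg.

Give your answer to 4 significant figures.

0.03775 short ton/ft³ × 907.185 kg/short ton ÷ 0.0283168 m³/ft³ = 1209.4 kg/m³
1209.4 kg/m³ ÷ 6.47989×10⁻⁵ kg/grain × 0.158987 m³/bbl = 2.96732×10⁶ grain/bbl

2.967×10⁶ grain/bbl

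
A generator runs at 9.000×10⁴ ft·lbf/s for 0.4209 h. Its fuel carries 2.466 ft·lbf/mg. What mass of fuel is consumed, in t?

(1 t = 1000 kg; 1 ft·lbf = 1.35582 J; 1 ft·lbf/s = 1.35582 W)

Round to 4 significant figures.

0.05530 t

9.000×10⁴ ft·lbf/s → 122024 W
0.4209 h → 1515.24 s
E = P × t = 122024 × 1515.24 = 1.84896×10⁸ J
2.466 ft·lbf/mg → 3.34345×10⁶ J/kg
m = E / e_s = 1.84896×10⁸ / 3.34345×10⁶ = 55.301 kg
In t: 55.301 / 1000 = 0.055301 t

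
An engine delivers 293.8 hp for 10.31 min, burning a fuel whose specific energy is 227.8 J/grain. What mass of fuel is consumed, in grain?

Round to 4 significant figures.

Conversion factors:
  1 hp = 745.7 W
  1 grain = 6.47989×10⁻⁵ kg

293.8 hp → 219087 W
10.31 min → 618.6 s
E = P × t = 219087 × 618.6 = 1.35527×10⁸ J
227.8 J/grain → 3.51549×10⁶ J/kg
m = E / e_s = 1.35527×10⁸ / 3.51549×10⁶ = 38.5514 kg
In grain: 38.5514 / 6.47989×10⁻⁵ = 594939 grain

5.949×10⁵ grain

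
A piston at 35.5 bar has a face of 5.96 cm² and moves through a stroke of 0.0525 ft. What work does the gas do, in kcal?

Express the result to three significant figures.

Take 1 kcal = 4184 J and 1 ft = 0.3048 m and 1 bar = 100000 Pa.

0.00809 kcal

35.5 bar → 3.55×10⁶ Pa
5.96 cm² → 5.96×10⁻⁴ m²
F = P × A = 3.55×10⁶ × 5.96×10⁻⁴ = 2115.8 N
0.0525 ft → 0.016002 m
W = F × d = 2115.8 × 0.016002 = 33.857 J
In kcal: 33.857 / 4184 = 0.00809202 kcal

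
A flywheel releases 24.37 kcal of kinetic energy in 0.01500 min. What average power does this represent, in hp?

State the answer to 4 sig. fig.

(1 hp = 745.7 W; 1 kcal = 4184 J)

24.37 kcal × 4184 → 101964 J
0.01500 min × 60 → 0.9 s
P = E / t = 101964 J / 0.9 s = 113293 W
113293 W ÷ (745.7 W/hp) = 151.928 hp

151.9 hp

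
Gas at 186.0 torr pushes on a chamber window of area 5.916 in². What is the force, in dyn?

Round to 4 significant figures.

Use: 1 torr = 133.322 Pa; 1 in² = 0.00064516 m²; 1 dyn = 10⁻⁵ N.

9.465×10⁶ dyn

186.0 torr × 133.322 → 24797.9 Pa
5.916 in² × 0.00064516 → 0.00381677 m²
F = P × A = 24797.9 Pa × 0.00381677 m² = 94.6479 N
94.6479 N ÷ (10⁻⁵ N/dyn) = 9.46479×10⁶ dyn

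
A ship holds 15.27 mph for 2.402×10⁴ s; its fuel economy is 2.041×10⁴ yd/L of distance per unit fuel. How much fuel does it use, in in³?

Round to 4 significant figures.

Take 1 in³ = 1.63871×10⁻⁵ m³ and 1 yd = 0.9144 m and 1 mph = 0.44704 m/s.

15.27 mph → 6.8263 m/s
d = v × t = 6.8263 × 24020 = 163968 m
2.041×10⁴ yd/L → 1.86629×10⁷ m/m³
V = d / (distance per unit fuel) = 163968 / 1.86629×10⁷ = 0.00878577 m³
In in³: 0.00878577 / 1.63871×10⁻⁵ = 536.139 in³

536.1 in³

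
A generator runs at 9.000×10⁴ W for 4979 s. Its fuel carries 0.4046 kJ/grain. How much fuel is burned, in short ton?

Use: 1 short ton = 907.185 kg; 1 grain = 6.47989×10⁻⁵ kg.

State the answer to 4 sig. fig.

0.07911 short ton

E = P × t = 90000 × 4979 = 4.4811×10⁸ J
0.4046 kJ/grain → 6.24393×10⁶ J/kg
m = E / e_s = 4.4811×10⁸ / 6.24393×10⁶ = 71.7673 kg
In short ton: 71.7673 / 907.185 = 0.0791099 short ton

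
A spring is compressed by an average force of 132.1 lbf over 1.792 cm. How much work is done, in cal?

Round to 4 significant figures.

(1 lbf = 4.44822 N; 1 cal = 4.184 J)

2.517 cal

132.1 lbf × 4.44822 = 587.61 N
1.792 cm × 0.01 = 0.01792 m
W = F × d = 587.61 N × 0.01792 m = 10.53 J
10.53 J ÷ (4.184 J/cal) = 2.51673 cal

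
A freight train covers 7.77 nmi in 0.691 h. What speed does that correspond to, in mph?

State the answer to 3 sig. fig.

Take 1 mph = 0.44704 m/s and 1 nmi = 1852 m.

12.9 mph

7.77 nmi × 1852 → 14390 m
0.691 h × 3600 → 2487.6 s
v = d / t = 14390 m / 2487.6 s = 5.78469 m/s
5.78469 m/s ÷ (0.44704 m/s/mph) = 12.94 mph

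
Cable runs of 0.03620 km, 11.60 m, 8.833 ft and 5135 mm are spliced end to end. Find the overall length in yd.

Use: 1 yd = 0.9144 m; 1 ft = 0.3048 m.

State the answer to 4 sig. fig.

0.03620 km × 1000 = 36.2 m
11.60 m (already m)
8.833 ft × 0.3048 = 2.6923 m
5135 mm × 0.001 = 5.135 m
Sum: 36.2 + 11.6 + 2.6923 + 5.135 = 55.6273 m
In yd: 55.6273 / 0.9144 = 60.8348 yd

60.83 yd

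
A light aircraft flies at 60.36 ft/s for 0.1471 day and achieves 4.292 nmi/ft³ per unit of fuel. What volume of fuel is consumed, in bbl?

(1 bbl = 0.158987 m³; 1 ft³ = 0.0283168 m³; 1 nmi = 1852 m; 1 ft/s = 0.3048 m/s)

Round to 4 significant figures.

60.36 ft/s → 18.3977 m/s
0.1471 day → 12709.4 s
d = v × t = 18.3977 × 12709.4 = 233824 m
4.292 nmi/ft³ → 280709 m/m³
V = d / (distance per unit fuel) = 233824 / 280709 = 0.832976 m³
In bbl: 0.832976 / 0.158987 = 5.23927 bbl

5.239 bbl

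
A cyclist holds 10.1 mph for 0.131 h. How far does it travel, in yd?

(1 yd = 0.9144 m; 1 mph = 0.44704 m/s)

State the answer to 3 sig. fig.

10.1 mph × 0.44704 → 4.5151 m/s
0.131 h × 3600 → 471.6 s
d = v × t = 4.5151 m/s × 471.6 s = 2129.32 m
2129.32 m ÷ (0.9144 m/yd) = 2328.65 yd

2330 yd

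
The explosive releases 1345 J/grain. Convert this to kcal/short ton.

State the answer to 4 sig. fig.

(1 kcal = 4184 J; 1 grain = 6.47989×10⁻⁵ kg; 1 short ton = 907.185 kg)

1345 J/grain ÷ 6.47989×10⁻⁵ kg/grain = 2.07565×10⁷ J/kg
2.07565×10⁷ J/kg ÷ 4184 J/kcal × 907.185 kg/short ton = 4.50047×10⁶ kcal/short ton

4.500×10⁶ kcal/short ton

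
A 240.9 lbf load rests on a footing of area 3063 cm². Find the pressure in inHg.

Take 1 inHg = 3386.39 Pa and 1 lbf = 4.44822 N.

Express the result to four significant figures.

1.033 inHg

240.9 lbf × 4.44822 = 1071.58 N
3063 cm² × 0.0001 = 0.3063 m²
P = F / A = 1071.58 N / 0.3063 m² = 3498.47 Pa
3498.47 Pa ÷ (3386.39 Pa/inHg) = 1.0331 inHg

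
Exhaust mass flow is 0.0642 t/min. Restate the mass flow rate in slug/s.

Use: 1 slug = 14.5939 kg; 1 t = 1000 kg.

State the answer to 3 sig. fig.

0.0642 t/min × 1000 kg/t ÷ 60 s/min = 1.07 kg/s
1.07 kg/s ÷ 14.5939 kg/slug = 0.0733183 slug/s

0.0733 slug/s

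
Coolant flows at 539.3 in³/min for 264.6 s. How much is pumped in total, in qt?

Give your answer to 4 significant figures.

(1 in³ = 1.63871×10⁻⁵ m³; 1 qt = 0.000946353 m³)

539.3 in³/min → 1.47293×10⁻⁴ m³/s
V = Q × t = 1.47293×10⁻⁴ × 264.6 = 0.0389737 m³
In qt: 0.0389737 / 0.000946353 = 41.183 qt

41.18 qt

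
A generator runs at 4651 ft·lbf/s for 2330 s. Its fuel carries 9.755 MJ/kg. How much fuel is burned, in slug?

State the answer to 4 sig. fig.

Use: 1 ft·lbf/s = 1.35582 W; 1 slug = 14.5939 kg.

4651 ft·lbf/s → 6305.92 W
E = P × t = 6305.92 × 2330 = 1.46928×10⁷ J
9.755 MJ/kg → 9.755×10⁶ J/kg
m = E / e_s = 1.46928×10⁷ / 9.755×10⁶ = 1.50618 kg
In slug: 1.50618 / 14.5939 = 0.103206 slug

0.1032 slug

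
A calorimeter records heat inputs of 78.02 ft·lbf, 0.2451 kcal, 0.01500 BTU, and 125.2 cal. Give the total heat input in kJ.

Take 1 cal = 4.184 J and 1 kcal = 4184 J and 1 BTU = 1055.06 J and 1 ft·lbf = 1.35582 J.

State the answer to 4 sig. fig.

78.02 ft·lbf × 1.35582 = 105.781 J
0.2451 kcal × 4184 = 1025.5 J
0.01500 BTU × 1055.06 = 15.8259 J
125.2 cal × 4.184 = 523.837 J
Combined: 105.781 + 1025.5 + 15.8259 + 523.837 = 1670.94 J
In kJ: 1670.94 / 1000 = 1.67094 kJ

1.671 kJ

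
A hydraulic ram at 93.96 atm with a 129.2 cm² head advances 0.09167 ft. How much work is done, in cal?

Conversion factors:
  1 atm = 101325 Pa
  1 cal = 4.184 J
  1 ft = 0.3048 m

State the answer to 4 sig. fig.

93.96 atm → 9.5205×10⁶ Pa
129.2 cm² → 0.01292 m²
F = P × A = 9.5205×10⁶ × 0.01292 = 123005 N
0.09167 ft → 0.027941 m
W = F × d = 123005 × 0.027941 = 3436.88 J
In cal: 3436.88 / 4.184 = 821.434 cal

821.4 cal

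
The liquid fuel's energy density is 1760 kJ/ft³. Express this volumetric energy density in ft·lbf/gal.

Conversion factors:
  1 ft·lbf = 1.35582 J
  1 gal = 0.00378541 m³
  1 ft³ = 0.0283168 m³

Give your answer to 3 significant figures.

1760 kJ/ft³ × 1000 J/kJ ÷ 0.0283168 m³/ft³ = 6.21539×10⁷ J/m³
6.21539×10⁷ J/m³ ÷ 1.35582 J/ft·lbf × 0.00378541 m³/gal = 173532 ft·lbf/gal

1.74×10⁵ ft·lbf/gal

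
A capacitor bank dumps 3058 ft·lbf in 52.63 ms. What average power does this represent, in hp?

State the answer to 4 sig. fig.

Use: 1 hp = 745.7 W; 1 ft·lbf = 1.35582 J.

3058 ft·lbf × 1.35582 → 4146.1 J
52.63 ms × 0.001 → 0.05263 s
P = E / t = 4146.1 J / 0.05263 s = 78778.3 W
78778.3 W ÷ (745.7 W/hp) = 105.643 hp

105.6 hp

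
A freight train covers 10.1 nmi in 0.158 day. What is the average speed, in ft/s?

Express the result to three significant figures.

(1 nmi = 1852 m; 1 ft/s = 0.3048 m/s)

10.1 nmi × 1852 = 18705.2 m
0.158 day × 86400 = 13651.2 s
v = d / t = 18705.2 m / 13651.2 s = 1.37022 m/s
1.37022 m/s ÷ (0.3048 m/s/ft/s) = 4.49547 ft/s

4.50 ft/s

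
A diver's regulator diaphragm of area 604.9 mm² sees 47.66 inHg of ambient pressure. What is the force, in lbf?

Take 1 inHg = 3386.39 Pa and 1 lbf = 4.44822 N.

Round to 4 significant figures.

47.66 inHg × 3386.39 → 161395 Pa
604.9 mm² × 10⁻⁶ → 6.049×10⁻⁴ m²
F = P × A = 161395 Pa × 6.049×10⁻⁴ m² = 97.6278 N
97.6278 N ÷ (4.44822 N/lbf) = 21.9476 lbf

21.95 lbf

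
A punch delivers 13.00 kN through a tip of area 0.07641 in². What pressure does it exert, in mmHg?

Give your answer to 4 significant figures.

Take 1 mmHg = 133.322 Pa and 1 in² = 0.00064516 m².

13.00 kN × 1000 → 13000 N
0.07641 in² × 0.00064516 → 4.92967×10⁻⁵ m²
P = F / A = 13000 N / 4.92967×10⁻⁵ m² = 2.63709×10⁸ Pa
2.63709×10⁸ Pa ÷ (133.322 Pa/mmHg) = 1.97799×10⁶ mmHg

1.978×10⁶ mmHg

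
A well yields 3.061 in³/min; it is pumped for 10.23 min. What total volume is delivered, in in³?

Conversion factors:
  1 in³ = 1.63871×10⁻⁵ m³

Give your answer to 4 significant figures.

3.061 in³/min → 8.36015×10⁻⁷ m³/s
10.23 min → 613.8 s
V = Q × t = 8.36015×10⁻⁷ × 613.8 = 5.13146×10⁻⁴ m³
In in³: 5.13146×10⁻⁴ / 1.63871×10⁻⁵ = 31.314 in³

31.31 in³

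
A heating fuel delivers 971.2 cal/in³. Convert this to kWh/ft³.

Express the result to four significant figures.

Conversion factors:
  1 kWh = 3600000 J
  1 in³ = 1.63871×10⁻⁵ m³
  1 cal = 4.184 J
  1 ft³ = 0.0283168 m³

971.2 cal/in³ × 4.184 J/cal ÷ 1.63871×10⁻⁵ m³/in³ = 2.47969×10⁸ J/m³
2.47969×10⁸ J/m³ ÷ 3600000 J/kWh × 0.0283168 m³/ft³ = 1.95047 kWh/ft³

1.950 kWh/ft³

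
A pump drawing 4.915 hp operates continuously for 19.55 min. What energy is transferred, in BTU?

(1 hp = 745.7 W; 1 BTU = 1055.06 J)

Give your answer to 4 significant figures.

4.915 hp × 745.7 → 3665.12 W
19.55 min × 60 → 1173 s
E = P × t = 3665.12 W × 1173 s = 4.29919×10⁶ J
4.29919×10⁶ J ÷ (1055.06 J/BTU) = 4074.83 BTU

4075 BTU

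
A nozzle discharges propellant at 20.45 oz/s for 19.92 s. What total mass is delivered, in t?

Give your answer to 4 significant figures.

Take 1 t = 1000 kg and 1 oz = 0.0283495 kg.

20.45 oz/s → 0.579747 kg/s
m = ṁ × t = 0.579747 × 19.92 = 11.5486 kg
In t: 11.5486 / 1000 = 0.0115486 t

0.01155 t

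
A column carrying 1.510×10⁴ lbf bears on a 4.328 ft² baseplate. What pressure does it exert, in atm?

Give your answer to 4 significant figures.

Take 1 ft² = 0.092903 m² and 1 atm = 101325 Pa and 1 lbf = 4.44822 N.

1.649 atm

1.510×10⁴ lbf × 4.44822 = 67168.1 N
4.328 ft² × 0.092903 = 0.402084 m²
P = F / A = 67168.1 N / 0.402084 m² = 167050 Pa
167050 Pa ÷ (101325 Pa/atm) = 1.64866 atm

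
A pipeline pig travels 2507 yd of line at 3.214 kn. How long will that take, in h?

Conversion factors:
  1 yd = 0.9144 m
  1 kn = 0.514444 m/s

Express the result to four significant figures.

2507 yd × 0.9144 = 2292.4 m
3.214 kn × 0.514444 = 1.65342 m/s
t = d / v = 2292.4 m / 1.65342 m/s = 1386.46 s
1386.46 s ÷ (3600 s/h) = 0.385128 h

0.3851 h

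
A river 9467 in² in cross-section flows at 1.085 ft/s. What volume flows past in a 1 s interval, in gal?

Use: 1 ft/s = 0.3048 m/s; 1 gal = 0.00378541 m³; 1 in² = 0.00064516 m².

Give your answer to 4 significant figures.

1.085 ft/s × 0.3048 → 0.330708 m/s
9467 in² × 0.00064516 → 6.10773 m²
V = v × A × t = 0.330708 m/s × 6.10773 m² × 1 s = 2.01988 m³
2.01988 m³ ÷ (0.00378541 m³/gal) = 533.596 gal

533.6 gal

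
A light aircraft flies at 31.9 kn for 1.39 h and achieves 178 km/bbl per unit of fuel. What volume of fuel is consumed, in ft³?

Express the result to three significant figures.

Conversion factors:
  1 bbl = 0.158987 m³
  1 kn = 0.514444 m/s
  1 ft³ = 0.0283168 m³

31.9 kn → 16.4108 m/s
1.39 h → 5004 s
d = v × t = 16.4108 × 5004 = 82119.6 m
178 km/bbl → 1.11959×10⁶ m/m³
V = d / (distance per unit fuel) = 82119.6 / 1.11959×10⁶ = 0.0733479 m³
In ft³: 0.0733479 / 0.0283168 = 2.59026 ft³

2.59 ft³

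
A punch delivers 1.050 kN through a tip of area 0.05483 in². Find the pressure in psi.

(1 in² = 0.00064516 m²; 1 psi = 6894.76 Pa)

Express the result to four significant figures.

4305 psi

1.050 kN × 1000 = 1050 N
0.05483 in² × 0.00064516 = 3.53741×10⁻⁵ m²
P = F / A = 1050 N / 3.53741×10⁻⁵ m² = 2.96827×10⁷ Pa
2.96827×10⁷ Pa ÷ (6894.76 Pa/psi) = 4305.11 psi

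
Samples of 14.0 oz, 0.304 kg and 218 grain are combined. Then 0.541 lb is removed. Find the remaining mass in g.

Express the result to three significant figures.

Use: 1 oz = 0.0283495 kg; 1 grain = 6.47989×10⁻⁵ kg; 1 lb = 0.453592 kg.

470 g

14.0 oz × 0.0283495 → 0.396893 kg
0.304 kg (already kg)
218 grain × 6.47989×10⁻⁵ → 0.0141262 kg
0.541 lb × 0.453592 → 0.245393 kg
Result: 0.396893 + 0.304 + 0.0141262 − 0.245393 = 0.469626 kg
In g: 0.469626 / 0.001 = 469.626 g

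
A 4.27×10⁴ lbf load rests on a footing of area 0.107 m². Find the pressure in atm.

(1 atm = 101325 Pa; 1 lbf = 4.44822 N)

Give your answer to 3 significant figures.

17.5 atm

4.27×10⁴ lbf × 4.44822 = 189939 N
P = F / A = 189939 N / 0.107 m² = 1.77513×10⁶ Pa
1.77513×10⁶ Pa ÷ (101325 Pa/atm) = 17.5192 atm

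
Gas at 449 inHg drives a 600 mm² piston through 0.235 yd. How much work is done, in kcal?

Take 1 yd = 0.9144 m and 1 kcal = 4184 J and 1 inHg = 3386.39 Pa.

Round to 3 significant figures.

0.0469 kcal

449 inHg → 1.52049×10⁶ Pa
600 mm² → 6×10⁻⁴ m²
F = P × A = 1.52049×10⁶ × 6×10⁻⁴ = 912.294 N
0.235 yd → 0.214884 m
W = F × d = 912.294 × 0.214884 = 196.037 J
In kcal: 196.037 / 4184 = 0.046854 kcal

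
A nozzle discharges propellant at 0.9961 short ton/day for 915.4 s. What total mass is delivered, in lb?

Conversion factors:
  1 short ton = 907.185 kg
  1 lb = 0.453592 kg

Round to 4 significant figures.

21.11 lb

0.9961 short ton/day → 0.0104589 kg/s
m = ṁ × t = 0.0104589 × 915.4 = 9.57408 kg
In lb: 9.57408 / 0.453592 = 21.1073 lb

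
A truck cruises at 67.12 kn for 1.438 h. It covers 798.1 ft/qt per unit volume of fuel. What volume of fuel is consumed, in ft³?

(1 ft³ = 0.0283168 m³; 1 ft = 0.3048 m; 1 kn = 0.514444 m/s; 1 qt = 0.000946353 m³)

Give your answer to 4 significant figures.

24.56 ft³

67.12 kn → 34.5295 m/s
1.438 h → 5176.8 s
d = v × t = 34.5295 × 5176.8 = 178752 m
798.1 ft/qt → 257051 m/m³
V = d / (distance per unit fuel) = 178752 / 257051 = 0.695395 m³
In ft³: 0.695395 / 0.0283168 = 24.5577 ft³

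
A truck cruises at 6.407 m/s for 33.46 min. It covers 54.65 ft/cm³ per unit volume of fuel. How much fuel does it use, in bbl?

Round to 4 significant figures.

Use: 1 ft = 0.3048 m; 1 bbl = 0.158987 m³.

0.004857 bbl

33.46 min → 2007.6 s
d = v × t = 6.407 × 2007.6 = 12862.7 m
54.65 ft/cm³ → 1.66573×10⁷ m/m³
V = d / (distance per unit fuel) = 12862.7 / 1.66573×10⁷ = 7.72196×10⁻⁴ m³
In bbl: 7.72196×10⁻⁴ / 0.158987 = 0.00485698 bbl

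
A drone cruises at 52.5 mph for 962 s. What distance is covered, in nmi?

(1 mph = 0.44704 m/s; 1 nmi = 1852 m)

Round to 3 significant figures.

52.5 mph × 0.44704 = 23.4696 m/s
d = v × t = 23.4696 m/s × 962 s = 22577.8 m
22577.8 m ÷ (1852 m/nmi) = 12.191 nmi

12.2 nmi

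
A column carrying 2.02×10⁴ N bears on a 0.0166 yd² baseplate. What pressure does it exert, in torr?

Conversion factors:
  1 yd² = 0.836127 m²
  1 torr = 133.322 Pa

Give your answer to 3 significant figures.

0.0166 yd² × 0.836127 → 0.0138797 m²
P = F / A = 20200 N / 0.0138797 m² = 1.45536×10⁶ Pa
1.45536×10⁶ Pa ÷ (133.322 Pa/torr) = 10916.1 torr

1.09×10⁴ torr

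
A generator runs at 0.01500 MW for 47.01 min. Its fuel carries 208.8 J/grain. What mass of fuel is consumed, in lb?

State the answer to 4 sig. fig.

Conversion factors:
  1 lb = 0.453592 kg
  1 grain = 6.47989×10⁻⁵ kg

28.95 lb

0.01500 MW → 15000 W
47.01 min → 2820.6 s
E = P × t = 15000 × 2820.6 = 4.2309×10⁷ J
208.8 J/grain → 3.22228×10⁶ J/kg
m = E / e_s = 4.2309×10⁷ / 3.22228×10⁶ = 13.1301 kg
In lb: 13.1301 / 0.453592 = 28.9469 lb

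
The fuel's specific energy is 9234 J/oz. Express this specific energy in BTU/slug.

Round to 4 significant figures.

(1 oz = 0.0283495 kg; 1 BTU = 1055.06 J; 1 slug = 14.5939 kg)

9234 J/oz ÷ 0.0283495 kg/oz = 325720 J/kg
325720 J/kg ÷ 1055.06 J/BTU × 14.5939 kg/slug = 4505.45 BTU/slug

4505 BTU/slug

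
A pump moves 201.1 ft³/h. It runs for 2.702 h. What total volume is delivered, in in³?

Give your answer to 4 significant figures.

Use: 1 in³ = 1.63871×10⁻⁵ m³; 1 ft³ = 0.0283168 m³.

201.1 ft³/h → 0.00158181 m³/s
2.702 h → 9727.2 s
V = Q × t = 0.00158181 × 9727.2 = 15.3866 m³
In in³: 15.3866 / 1.63871×10⁻⁵ = 938946 in³

9.389×10⁵ in³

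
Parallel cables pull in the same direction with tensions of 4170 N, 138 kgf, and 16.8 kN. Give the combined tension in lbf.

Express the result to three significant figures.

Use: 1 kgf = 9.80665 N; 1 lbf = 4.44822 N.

5020 lbf

4170 N (already N)
138 kgf × 9.80665 → 1353.32 N
16.8 kN × 1000 → 16800 N
Total: 4170 + 1353.32 + 16800 = 22323.3 N
In lbf: 22323.3 / 4.44822 = 5018.48 lbf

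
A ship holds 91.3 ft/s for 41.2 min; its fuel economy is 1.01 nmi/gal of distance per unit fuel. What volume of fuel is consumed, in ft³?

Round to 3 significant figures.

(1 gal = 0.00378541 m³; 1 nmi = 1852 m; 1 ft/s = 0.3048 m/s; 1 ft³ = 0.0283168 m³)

4.92 ft³

91.3 ft/s → 27.8282 m/s
41.2 min → 2472 s
d = v × t = 27.8282 × 2472 = 68791.3 m
1.01 nmi/gal → 494139 m/m³
V = d / (distance per unit fuel) = 68791.3 / 494139 = 0.139214 m³
In ft³: 0.139214 / 0.0283168 = 4.9163 ft³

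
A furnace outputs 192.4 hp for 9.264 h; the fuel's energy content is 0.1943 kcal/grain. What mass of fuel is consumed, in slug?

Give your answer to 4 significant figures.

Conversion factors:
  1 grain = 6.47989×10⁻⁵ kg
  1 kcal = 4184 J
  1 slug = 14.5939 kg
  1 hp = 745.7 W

192.4 hp → 143473 W
9.264 h → 33350.4 s
E = P × t = 143473 × 33350.4 = 4.78488×10⁹ J
0.1943 kcal/grain → 1.25458×10⁷ J/kg
m = E / e_s = 4.78488×10⁹ / 1.25458×10⁷ = 381.393 kg
In slug: 381.393 / 14.5939 = 26.1337 slug

26.13 slug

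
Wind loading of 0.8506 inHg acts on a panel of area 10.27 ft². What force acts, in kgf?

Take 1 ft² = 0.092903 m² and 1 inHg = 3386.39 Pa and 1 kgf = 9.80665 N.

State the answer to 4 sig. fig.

0.8506 inHg × 3386.39 = 2880.46 Pa
10.27 ft² × 0.092903 = 0.954114 m²
F = P × A = 2880.46 Pa × 0.954114 m² = 2748.29 N
2748.29 N ÷ (9.80665 N/kgf) = 280.248 kgf

280.2 kgf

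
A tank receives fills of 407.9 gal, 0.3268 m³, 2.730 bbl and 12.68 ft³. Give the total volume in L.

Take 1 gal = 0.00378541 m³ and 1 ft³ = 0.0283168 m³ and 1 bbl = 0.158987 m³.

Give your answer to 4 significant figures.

2664 L

407.9 gal × 0.00378541 = 1.54407 m³
0.3268 m³ (already m³)
2.730 bbl × 0.158987 = 0.434035 m³
12.68 ft³ × 0.0283168 = 0.359057 m³
Sum: 1.54407 + 0.3268 + 0.434035 + 0.359057 = 2.66396 m³
In L: 2.66396 / 0.001 = 2663.96 L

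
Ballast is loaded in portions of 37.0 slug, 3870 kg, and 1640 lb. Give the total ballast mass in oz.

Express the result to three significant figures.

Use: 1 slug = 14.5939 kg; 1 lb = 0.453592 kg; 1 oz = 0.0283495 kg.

1.82×10⁵ oz

37.0 slug × 14.5939 = 539.974 kg
3870 kg (already kg)
1640 lb × 0.453592 = 743.891 kg
Sum: 539.974 + 3870 + 743.891 = 5153.86 kg
In oz: 5153.86 / 0.0283495 = 181797 oz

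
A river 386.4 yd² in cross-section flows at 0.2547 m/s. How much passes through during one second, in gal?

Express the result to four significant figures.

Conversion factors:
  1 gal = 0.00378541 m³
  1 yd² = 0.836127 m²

2.174×10⁴ gal

386.4 yd² × 0.836127 = 323.079 m²
V = v × A × t = 0.2547 m/s × 323.079 m² × 1 s = 82.2882 m³
82.2882 m³ ÷ (0.00378541 m³/gal) = 21738.3 gal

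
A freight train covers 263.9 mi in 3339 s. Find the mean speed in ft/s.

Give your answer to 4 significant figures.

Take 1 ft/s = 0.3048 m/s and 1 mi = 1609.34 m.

417.3 ft/s

263.9 mi × 1609.34 → 424705 m
v = d / t = 424705 m / 3339 s = 127.195 m/s
127.195 m/s ÷ (0.3048 m/s/ft/s) = 417.306 ft/s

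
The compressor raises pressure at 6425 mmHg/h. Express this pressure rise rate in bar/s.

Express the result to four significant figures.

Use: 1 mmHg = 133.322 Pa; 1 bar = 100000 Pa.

6425 mmHg/h × 133.322 Pa/mmHg ÷ 3600 s/h = 237.943 Pa/s
237.943 Pa/s ÷ 100000 Pa/bar = 0.00237943 bar/s

0.002379 bar/s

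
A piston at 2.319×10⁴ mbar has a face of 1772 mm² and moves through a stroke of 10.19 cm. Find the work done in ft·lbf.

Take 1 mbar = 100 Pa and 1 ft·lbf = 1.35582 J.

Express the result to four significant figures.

308.8 ft·lbf

2.319×10⁴ mbar → 2.319×10⁶ Pa
1772 mm² → 0.001772 m²
F = P × A = 2.319×10⁶ × 0.001772 = 4109.27 N
10.19 cm → 0.1019 m
W = F × d = 4109.27 × 0.1019 = 418.735 J
In ft·lbf: 418.735 / 1.35582 = 308.843 ft·lbf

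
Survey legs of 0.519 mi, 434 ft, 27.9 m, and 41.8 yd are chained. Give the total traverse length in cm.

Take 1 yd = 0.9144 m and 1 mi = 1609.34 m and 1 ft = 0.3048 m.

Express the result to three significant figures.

0.519 mi × 1609.34 = 835.247 m
434 ft × 0.3048 = 132.283 m
27.9 m (already m)
41.8 yd × 0.9144 = 38.2219 m
Total: 835.247 + 132.283 + 27.9 + 38.2219 = 1033.65 m
In cm: 1033.65 / 0.01 = 103365 cm

1.03×10⁵ cm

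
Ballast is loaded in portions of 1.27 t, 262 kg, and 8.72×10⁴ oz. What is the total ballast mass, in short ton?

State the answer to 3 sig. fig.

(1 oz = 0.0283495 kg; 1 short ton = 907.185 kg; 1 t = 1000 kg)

1.27 t × 1000 = 1270 kg
262 kg (already kg)
8.72×10⁴ oz × 0.0283495 = 2472.08 kg
Sum: 1270 + 262 + 2472.08 = 4004.08 kg
In short ton: 4004.08 / 907.185 = 4.41374 short ton

4.41 short ton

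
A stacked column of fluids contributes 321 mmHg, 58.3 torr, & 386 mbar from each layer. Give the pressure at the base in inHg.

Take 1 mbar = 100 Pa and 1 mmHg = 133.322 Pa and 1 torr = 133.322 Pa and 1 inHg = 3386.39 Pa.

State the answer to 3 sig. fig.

321 mmHg × 133.322 = 42796.4 Pa
58.3 torr × 133.322 = 7772.67 Pa
386 mbar × 100 = 38600 Pa
Total: 42796.4 + 7772.67 + 38600 = 89169.1 Pa
In inHg: 89169.1 / 3386.39 = 26.3316 inHg

26.3 inHg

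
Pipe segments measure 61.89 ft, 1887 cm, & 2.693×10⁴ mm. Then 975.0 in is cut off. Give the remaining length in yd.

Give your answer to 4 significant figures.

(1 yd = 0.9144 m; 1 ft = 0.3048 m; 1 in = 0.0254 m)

61.89 ft × 0.3048 → 18.8641 m
1887 cm × 0.01 → 18.87 m
2.693×10⁴ mm × 0.001 → 26.93 m
975.0 in × 0.0254 → 24.765 m
Net: 18.8641 + 18.87 + 26.93 − 24.765 = 39.8991 m
In yd: 39.8991 / 0.9144 = 43.6342 yd

43.63 yd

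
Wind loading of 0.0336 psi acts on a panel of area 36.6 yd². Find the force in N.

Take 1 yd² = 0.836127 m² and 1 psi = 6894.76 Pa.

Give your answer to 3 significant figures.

0.0336 psi × 6894.76 = 231.664 Pa
36.6 yd² × 0.836127 = 30.6022 m²
F = P × A = 231.664 Pa × 30.6022 m² = 7089.43 N

7090 N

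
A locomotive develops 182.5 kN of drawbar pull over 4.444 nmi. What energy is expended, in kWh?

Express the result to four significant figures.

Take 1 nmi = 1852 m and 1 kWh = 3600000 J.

417.2 kWh

182.5 kN × 1000 = 182500 N
4.444 nmi × 1852 = 8230.29 m
W = F × d = 182500 N × 8230.29 m = 1.50203×10⁹ J
1.50203×10⁹ J ÷ (3600000 J/kWh) = 417.231 kWh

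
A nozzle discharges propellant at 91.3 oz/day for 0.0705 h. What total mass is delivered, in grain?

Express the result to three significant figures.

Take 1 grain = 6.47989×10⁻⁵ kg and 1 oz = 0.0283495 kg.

91.3 oz/day → 2.99573×10⁻⁵ kg/s
0.0705 h → 253.8 s
m = ṁ × t = 2.99573×10⁻⁵ × 253.8 = 0.00760316 kg
In grain: 0.00760316 / 6.47989×10⁻⁵ = 117.335 grain

117 grain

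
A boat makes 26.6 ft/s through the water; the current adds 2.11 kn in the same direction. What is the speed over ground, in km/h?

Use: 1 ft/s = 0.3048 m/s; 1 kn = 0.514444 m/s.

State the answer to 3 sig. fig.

33.1 km/h

26.6 ft/s × 0.3048 = 8.10768 m/s
2.11 kn × 0.514444 = 1.08548 m/s
Sum: 8.10768 + 1.08548 = 9.19316 m/s
In km/h: 9.19316 / (1/3.6) = 33.0954 km/h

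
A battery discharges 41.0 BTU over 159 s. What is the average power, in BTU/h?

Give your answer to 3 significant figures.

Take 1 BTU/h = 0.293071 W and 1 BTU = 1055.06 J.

41.0 BTU × 1055.06 = 43257.5 J
P = E / t = 43257.5 J / 159 s = 272.06 W
272.06 W ÷ (0.293071 W/BTU/h) = 928.307 BTU/h

928 BTU/h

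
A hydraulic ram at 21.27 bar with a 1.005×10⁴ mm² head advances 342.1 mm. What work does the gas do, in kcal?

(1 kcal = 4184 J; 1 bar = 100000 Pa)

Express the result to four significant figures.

21.27 bar → 2.127×10⁶ Pa
1.005×10⁴ mm² → 0.01005 m²
F = P × A = 2.127×10⁶ × 0.01005 = 21376.4 N
342.1 mm → 0.3421 m
W = F × d = 21376.4 × 0.3421 = 7312.87 J
In kcal: 7312.87 / 4184 = 1.74782 kcal

1.748 kcal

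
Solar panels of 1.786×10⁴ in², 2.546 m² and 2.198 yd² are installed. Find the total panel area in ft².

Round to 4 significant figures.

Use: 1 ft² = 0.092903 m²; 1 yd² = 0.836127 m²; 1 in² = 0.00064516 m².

1.786×10⁴ in² × 0.00064516 → 11.5226 m²
2.546 m² (already m²)
2.198 yd² × 0.836127 → 1.83781 m²
Sum: 11.5226 + 2.546 + 1.83781 = 15.9064 m²
In ft²: 15.9064 / 0.092903 = 171.215 ft²

171.2 ft²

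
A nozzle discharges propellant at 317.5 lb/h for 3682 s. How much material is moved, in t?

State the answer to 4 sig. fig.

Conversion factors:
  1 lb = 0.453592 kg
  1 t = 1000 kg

317.5 lb/h → 0.0400043 kg/s
m = ṁ × t = 0.0400043 × 3682 = 147.296 kg
In t: 147.296 / 1000 = 0.147296 t

0.1473 t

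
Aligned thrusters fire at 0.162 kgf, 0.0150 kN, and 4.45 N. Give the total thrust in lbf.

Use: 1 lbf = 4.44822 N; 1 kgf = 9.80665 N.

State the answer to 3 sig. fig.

4.73 lbf

0.162 kgf × 9.80665 = 1.58868 N
0.0150 kN × 1000 = 15 N
4.45 N (already N)
Total: 1.58868 + 15 + 4.45 = 21.0387 N
In lbf: 21.0387 / 4.44822 = 4.72969 lbf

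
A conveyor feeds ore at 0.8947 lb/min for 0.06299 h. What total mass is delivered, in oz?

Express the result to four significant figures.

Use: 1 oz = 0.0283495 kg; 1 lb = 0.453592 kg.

54.10 oz

0.8947 lb/min → 0.00676381 kg/s
0.06299 h → 226.764 s
m = ṁ × t = 0.00676381 × 226.764 = 1.53379 kg
In oz: 1.53379 / 0.0283495 = 54.1029 oz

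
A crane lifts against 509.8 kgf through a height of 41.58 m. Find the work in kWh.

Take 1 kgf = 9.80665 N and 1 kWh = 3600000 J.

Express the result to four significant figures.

509.8 kgf × 9.80665 = 4999.43 N
W = F × d = 4999.43 N × 41.58 m = 207876 J
207876 J ÷ (3600000 J/kWh) = 0.0577433 kWh

0.05774 kWh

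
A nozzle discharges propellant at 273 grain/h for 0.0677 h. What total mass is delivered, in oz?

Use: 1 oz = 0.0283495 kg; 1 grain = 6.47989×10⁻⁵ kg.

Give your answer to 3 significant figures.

273 grain/h → 4.91392×10⁻⁶ kg/s
0.0677 h → 243.72 s
m = ṁ × t = 4.91392×10⁻⁶ × 243.72 = 0.00119762 kg
In oz: 0.00119762 / 0.0283495 = 0.0422448 oz

0.0422 oz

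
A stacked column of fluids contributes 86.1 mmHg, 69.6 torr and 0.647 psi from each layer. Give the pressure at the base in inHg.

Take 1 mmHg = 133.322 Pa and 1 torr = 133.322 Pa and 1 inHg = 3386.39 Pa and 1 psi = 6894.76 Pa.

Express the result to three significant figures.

7.45 inHg

86.1 mmHg × 133.322 = 11479 Pa
69.6 torr × 133.322 = 9279.21 Pa
0.647 psi × 6894.76 = 4460.91 Pa
Total: 11479 + 9279.21 + 4460.91 = 25219.1 Pa
In inHg: 25219.1 / 3386.39 = 7.44719 inHg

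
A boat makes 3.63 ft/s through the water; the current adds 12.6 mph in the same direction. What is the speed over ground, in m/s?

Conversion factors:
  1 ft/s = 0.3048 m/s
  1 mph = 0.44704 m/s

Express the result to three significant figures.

6.74 m/s

3.63 ft/s × 0.3048 = 1.10642 m/s
12.6 mph × 0.44704 = 5.6327 m/s
Total: 1.10642 + 5.6327 = 6.73912 m/s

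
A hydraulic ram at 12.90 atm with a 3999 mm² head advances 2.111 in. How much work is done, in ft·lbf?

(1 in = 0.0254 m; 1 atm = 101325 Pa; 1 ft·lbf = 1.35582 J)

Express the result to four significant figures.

206.7 ft·lbf

12.90 atm → 1.30709×10⁶ Pa
3999 mm² → 0.003999 m²
F = P × A = 1.30709×10⁶ × 0.003999 = 5227.05 N
2.111 in → 0.0536194 m
W = F × d = 5227.05 × 0.0536194 = 280.271 J
In ft·lbf: 280.271 / 1.35582 = 206.717 ft·lbf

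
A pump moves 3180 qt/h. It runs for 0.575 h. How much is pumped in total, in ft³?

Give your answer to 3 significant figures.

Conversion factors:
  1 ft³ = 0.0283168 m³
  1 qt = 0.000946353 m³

61.1 ft³

3180 qt/h → 8.35945×10⁻⁴ m³/s
0.575 h → 2070 s
V = Q × t = 8.35945×10⁻⁴ × 2070 = 1.73041 m³
In ft³: 1.73041 / 0.0283168 = 61.109 ft³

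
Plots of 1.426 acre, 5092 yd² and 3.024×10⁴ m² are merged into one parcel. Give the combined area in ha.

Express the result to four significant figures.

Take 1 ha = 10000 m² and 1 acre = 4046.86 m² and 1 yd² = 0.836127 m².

4.027 ha

1.426 acre × 4046.86 → 5770.82 m²
5092 yd² × 0.836127 → 4257.56 m²
3.024×10⁴ m² (already m²)
Combined: 5770.82 + 4257.56 + 30240 = 40268.4 m²
In ha: 40268.4 / 10000 = 4.02684 ha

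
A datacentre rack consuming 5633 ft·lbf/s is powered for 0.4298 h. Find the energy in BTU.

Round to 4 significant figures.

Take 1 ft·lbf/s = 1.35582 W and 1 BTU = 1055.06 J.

1.120×10⁴ BTU

5633 ft·lbf/s × 1.35582 → 7637.33 W
0.4298 h × 3600 → 1547.28 s
E = P × t = 7637.33 W × 1547.28 s = 1.18171×10⁷ J
1.18171×10⁷ J ÷ (1055.06 J/BTU) = 11200.4 BTU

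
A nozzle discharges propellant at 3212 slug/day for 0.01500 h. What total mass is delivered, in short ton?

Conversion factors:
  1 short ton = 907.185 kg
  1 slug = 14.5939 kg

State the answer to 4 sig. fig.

0.03229 short ton

3212 slug/day → 0.542542 kg/s
0.01500 h → 54 s
m = ṁ × t = 0.542542 × 54 = 29.2973 kg
In short ton: 29.2973 / 907.185 = 0.0322947 short ton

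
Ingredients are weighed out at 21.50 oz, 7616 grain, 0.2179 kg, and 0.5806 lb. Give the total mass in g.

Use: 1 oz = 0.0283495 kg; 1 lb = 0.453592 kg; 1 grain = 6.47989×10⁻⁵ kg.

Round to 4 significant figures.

21.50 oz × 0.0283495 = 0.609514 kg
7616 grain × 6.47989×10⁻⁵ = 0.493508 kg
0.2179 kg (already kg)
0.5806 lb × 0.453592 = 0.263356 kg
Total: 0.609514 + 0.493508 + 0.2179 + 0.263356 = 1.58428 kg
In g: 1.58428 / 0.001 = 1584.28 g

1584 g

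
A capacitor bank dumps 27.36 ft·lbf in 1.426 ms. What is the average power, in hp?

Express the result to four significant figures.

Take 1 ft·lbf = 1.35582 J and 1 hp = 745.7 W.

27.36 ft·lbf × 1.35582 = 37.0952 J
1.426 ms × 0.001 = 0.001426 s
P = E / t = 37.0952 J / 0.001426 s = 26013.5 W
26013.5 W ÷ (745.7 W/hp) = 34.8847 hp

34.88 hp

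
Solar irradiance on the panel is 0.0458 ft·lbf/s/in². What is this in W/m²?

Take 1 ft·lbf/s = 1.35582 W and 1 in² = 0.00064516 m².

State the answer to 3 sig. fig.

96.2 W/m²

0.0458 ft·lbf/s/in² × 1.35582 W/ft·lbf/s ÷ 0.00064516 m²/in² = 96.2499 W/m²
96.2499 W/m²  = 96.2499 W/m²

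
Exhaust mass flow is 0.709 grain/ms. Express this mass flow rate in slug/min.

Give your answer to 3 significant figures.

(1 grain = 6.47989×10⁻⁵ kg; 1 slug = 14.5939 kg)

0.709 grain/ms × 6.47989×10⁻⁵ kg/grain ÷ 0.001 s/ms = 0.0459424 kg/s
0.0459424 kg/s ÷ 14.5939 kg/slug × 60 s/min = 0.188883 slug/min

0.189 slug/min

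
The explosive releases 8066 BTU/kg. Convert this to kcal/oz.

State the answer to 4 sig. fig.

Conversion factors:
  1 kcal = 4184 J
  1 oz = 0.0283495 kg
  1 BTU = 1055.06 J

57.66 kcal/oz

8066 BTU/kg × 1055.06 J/BTU = 8.51011×10⁶ J/kg
8.51011×10⁶ J/kg ÷ 4184 J/kcal × 0.0283495 kg/oz = 57.6619 kcal/oz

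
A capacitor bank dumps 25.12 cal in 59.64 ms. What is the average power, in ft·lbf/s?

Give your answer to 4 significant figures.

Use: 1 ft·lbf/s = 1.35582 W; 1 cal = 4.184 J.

1300 ft·lbf/s

25.12 cal × 4.184 → 105.102 J
59.64 ms × 0.001 → 0.05964 s
P = E / t = 105.102 J / 0.05964 s = 1762.27 W
1762.27 W ÷ (1.35582 W/ft·lbf/s) = 1299.78 ft·lbf/s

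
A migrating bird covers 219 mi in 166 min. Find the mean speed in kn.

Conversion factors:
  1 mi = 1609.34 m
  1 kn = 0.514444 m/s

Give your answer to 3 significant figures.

219 mi × 1609.34 = 352445 m
166 min × 60 = 9960 s
v = d / t = 352445 m / 9960 s = 35.386 m/s
35.386 m/s ÷ (0.514444 m/s/kn) = 68.7849 kn

68.8 kn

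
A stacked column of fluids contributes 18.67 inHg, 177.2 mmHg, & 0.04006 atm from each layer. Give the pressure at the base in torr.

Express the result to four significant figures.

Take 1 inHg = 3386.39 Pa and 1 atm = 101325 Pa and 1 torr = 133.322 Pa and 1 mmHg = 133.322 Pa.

681.9 torr

18.67 inHg × 3386.39 = 63223.9 Pa
177.2 mmHg × 133.322 = 23624.7 Pa
0.04006 atm × 101325 = 4059.08 Pa
Sum: 63223.9 + 23624.7 + 4059.08 = 90907.7 Pa
In torr: 90907.7 / 133.322 = 681.866 torr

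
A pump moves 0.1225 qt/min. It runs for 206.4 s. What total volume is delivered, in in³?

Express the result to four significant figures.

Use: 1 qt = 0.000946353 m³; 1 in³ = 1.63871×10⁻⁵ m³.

0.1225 qt/min → 1.93214×10⁻⁶ m³/s
V = Q × t = 1.93214×10⁻⁶ × 206.4 = 3.98794×10⁻⁴ m³
In in³: 3.98794×10⁻⁴ / 1.63871×10⁻⁵ = 24.3358 in³

24.34 in³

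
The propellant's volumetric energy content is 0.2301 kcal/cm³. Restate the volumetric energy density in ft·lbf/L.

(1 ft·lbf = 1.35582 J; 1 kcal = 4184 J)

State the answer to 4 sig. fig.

7.101×10⁵ ft·lbf/L

0.2301 kcal/cm³ × 4184 J/kcal ÷ 10⁻⁶ m³/cm³ = 9.62738×10⁸ J/m³
9.62738×10⁸ J/m³ ÷ 1.35582 J/ft·lbf × 0.001 m³/L = 710078 ft·lbf/L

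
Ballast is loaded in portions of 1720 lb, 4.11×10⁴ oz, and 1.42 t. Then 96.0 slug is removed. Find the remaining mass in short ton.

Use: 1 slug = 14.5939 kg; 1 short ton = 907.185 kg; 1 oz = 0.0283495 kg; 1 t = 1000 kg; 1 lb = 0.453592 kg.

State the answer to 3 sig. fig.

2.17 short ton

1720 lb × 0.453592 → 780.178 kg
4.11×10⁴ oz × 0.0283495 → 1165.16 kg
1.42 t × 1000 → 1420 kg
96.0 slug × 14.5939 → 1401.01 kg
Result: 780.178 + 1165.16 + 1420 − 1401.01 = 1964.33 kg
In short ton: 1964.33 / 907.185 = 2.1653 short ton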